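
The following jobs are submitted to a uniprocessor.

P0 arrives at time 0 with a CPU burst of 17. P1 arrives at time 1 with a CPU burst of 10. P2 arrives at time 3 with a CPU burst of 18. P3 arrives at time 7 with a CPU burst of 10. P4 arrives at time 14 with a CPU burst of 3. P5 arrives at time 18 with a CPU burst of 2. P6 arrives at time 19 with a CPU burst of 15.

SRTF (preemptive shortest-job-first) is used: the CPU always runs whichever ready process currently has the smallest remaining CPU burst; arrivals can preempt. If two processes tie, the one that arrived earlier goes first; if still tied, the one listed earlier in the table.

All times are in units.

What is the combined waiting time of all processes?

Gantt: | P0 0-1 | P1 1-11 | P3 11-14 | P4 14-17 | P3 17-18 | P5 18-20 | P3 20-26 | P6 26-41 | P0 41-57 | P2 57-75 |
Completion: P0=57  P1=11  P2=75  P3=26  P4=17  P5=20  P6=41
Turnaround (C−A): P0=57  P1=10  P2=72  P3=19  P4=3  P5=2  P6=22
Waiting = turnaround − burst: P0=40, P1=0, P2=54, P3=9, P4=0, P5=0, P6=7
Total waiting = 40 + 0 + 54 + 9 + 0 + 0 + 7 = 110

110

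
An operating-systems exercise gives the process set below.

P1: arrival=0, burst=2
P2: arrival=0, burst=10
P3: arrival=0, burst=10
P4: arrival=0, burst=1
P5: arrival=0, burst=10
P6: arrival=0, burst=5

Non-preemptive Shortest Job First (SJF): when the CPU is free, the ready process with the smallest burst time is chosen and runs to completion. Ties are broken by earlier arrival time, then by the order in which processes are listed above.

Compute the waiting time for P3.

Timeline: | P4 0-1 | P1 1-3 | P6 3-8 | P2 8-18 | P3 18-28 | P5 28-38 |
Completion: P1=3  P2=18  P3=28  P4=1  P5=38  P6=8
Waiting(P3) = turnaround − burst = 28 − 10 = 18

18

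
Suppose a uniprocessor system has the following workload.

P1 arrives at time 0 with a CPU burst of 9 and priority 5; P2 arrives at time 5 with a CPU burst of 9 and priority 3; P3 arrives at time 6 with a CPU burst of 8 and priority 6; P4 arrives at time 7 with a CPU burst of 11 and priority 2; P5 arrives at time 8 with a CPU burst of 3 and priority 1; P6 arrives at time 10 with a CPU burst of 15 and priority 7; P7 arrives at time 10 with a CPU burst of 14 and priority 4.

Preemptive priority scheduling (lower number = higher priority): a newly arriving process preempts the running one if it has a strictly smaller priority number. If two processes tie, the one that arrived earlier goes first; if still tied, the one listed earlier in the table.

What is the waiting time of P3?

40

Timeline: | P1 0-5 | P2 5-7 | P4 7-8 | P5 8-11 | P4 11-21 | P2 21-28 | P7 28-42 | P1 42-46 | P3 46-54 | P6 54-69 |
Completion: P1=46  P2=28  P3=54  P4=21  P5=11  P6=69  P7=42
Turnaround (C−A): P1=46  P2=23  P3=48  P4=14  P5=3  P6=59  P7=32
Waiting(P3) = turnaround − burst = 48 − 8 = 40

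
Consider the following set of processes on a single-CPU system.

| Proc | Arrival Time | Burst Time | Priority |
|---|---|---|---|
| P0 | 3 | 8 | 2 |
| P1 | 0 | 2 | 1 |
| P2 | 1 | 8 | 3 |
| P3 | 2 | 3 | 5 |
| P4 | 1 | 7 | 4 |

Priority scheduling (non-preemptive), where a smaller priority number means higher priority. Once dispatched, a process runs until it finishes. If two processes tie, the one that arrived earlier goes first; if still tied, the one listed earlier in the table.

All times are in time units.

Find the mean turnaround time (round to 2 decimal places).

15.20

Timeline: | P1 0-2 | P2 2-10 | P0 10-18 | P4 18-25 | P3 25-28 |
Completion: P0=18  P1=2  P2=10  P3=28  P4=25
Turnaround (C−A): P0=15  P1=2  P2=9  P3=26  P4=24
Turnaround times: P0=15, P1=2, P2=9, P3=26, P4=24
Average turnaround = (15+2+9+26+24) / 5 = 76/5 = 15.20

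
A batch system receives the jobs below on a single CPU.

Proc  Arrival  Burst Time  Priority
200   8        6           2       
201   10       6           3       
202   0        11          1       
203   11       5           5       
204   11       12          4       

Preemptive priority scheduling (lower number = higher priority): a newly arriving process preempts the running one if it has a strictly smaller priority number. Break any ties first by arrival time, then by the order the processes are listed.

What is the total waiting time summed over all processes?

46

Schedule: | 202 0-11 | 200 11-17 | 201 17-23 | 204 23-35 | 203 35-40 |
Completion: 200=17  201=23  202=11  203=40  204=35
Turnaround (C−A): 200=9  201=13  202=11  203=29  204=24
Waiting = turnaround − burst: 200=3, 201=7, 202=0, 203=24, 204=12
Total waiting = 3 + 7 + 0 + 24 + 12 = 46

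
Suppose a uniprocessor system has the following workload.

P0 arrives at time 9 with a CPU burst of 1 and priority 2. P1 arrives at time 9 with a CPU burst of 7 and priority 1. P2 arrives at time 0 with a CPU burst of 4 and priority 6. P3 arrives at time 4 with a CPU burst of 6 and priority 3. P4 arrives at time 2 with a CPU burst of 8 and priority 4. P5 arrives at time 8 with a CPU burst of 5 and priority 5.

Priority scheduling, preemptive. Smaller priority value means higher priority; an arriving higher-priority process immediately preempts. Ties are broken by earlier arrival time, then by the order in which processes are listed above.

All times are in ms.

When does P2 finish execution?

Gantt: | P2 0-2 | P4 2-4 | P3 4-9 | P1 9-16 | P0 16-17 | P3 17-18 | P4 18-24 | P5 24-29 | P2 29-31 |
Completion: P0=17  P1=16  P2=31  P3=18  P4=24  P5=29
Turnaround (C−A): P0=8  P1=7  P2=31  P3=14  P4=22  P5=21

31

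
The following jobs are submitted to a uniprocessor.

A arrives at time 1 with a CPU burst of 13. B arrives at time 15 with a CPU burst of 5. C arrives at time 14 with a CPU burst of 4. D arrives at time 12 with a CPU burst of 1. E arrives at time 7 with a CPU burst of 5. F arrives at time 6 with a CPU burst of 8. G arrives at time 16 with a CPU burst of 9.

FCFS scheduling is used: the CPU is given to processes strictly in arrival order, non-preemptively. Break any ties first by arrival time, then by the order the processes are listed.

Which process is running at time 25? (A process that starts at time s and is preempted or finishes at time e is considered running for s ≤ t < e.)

Schedule: | idle 0-1 | A 1-14 | F 14-22 | E 22-27 | D 27-28 | C 28-32 | B 32-37 | G 37-46 |
Completion: A=14  B=37  C=32  D=28  E=27  F=22  G=46

E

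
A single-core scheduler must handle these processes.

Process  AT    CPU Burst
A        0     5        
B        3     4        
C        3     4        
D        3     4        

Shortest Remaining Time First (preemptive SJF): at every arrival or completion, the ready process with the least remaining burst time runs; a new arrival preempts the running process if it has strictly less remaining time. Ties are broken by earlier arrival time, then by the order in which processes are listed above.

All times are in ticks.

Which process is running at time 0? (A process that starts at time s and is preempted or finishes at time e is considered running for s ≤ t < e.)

Timeline: | A 0-5 | B 5-9 | C 9-13 | D 13-17 |
Completion: A=5  B=9  C=13  D=17
Turnaround (C−A): A=5  B=6  C=10  D=14

A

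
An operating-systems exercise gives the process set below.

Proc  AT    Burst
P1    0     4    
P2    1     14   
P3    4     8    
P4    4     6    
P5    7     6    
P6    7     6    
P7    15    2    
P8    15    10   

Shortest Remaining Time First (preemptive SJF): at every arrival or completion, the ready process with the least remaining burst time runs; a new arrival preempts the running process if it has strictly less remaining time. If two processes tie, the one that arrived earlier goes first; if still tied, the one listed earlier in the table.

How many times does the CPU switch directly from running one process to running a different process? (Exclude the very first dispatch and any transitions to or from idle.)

7

Timeline: | P1 0-4 | P4 4-10 | P5 10-16 | P7 16-18 | P6 18-24 | P3 24-32 | P8 32-42 | P2 42-56 |
Completion: P1=4  P2=56  P3=32  P4=10  P5=16  P6=24  P7=18  P8=42
Turnaround (C−A): P1=4  P2=55  P3=28  P4=6  P5=9  P6=17  P7=3  P8=27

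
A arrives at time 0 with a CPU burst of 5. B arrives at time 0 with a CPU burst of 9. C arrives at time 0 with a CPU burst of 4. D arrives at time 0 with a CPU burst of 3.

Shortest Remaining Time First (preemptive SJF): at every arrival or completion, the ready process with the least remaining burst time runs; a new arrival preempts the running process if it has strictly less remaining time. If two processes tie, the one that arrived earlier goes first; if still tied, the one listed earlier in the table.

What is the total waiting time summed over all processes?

Schedule: | D 0-3 | C 3-7 | A 7-12 | B 12-21 |
Completion: A=12  B=21  C=7  D=3
Turnaround (C−A): A=12  B=21  C=7  D=3
Waiting = turnaround − burst: A=7, B=12, C=3, D=0
Total waiting = 7 + 12 + 3 + 0 = 22

22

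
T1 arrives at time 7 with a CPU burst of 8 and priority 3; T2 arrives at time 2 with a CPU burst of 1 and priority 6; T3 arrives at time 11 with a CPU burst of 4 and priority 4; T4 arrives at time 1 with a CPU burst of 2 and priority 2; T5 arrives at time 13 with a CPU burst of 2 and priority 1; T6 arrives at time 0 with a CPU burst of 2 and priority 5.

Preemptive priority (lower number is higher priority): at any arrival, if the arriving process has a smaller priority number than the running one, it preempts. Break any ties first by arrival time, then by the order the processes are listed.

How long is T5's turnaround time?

2

Gantt: | T6 0-1 | T4 1-3 | T6 3-4 | T2 4-5 | idle 5-7 | T1 7-13 | T5 13-15 | T1 15-17 | T3 17-21 |
Completion: T1=17  T2=5  T3=21  T4=3  T5=15  T6=4
Turnaround (C−A): T1=10  T2=3  T3=10  T4=2  T5=2  T6=4
Turnaround(T5) = completion − arrival = 15 − 13 = 2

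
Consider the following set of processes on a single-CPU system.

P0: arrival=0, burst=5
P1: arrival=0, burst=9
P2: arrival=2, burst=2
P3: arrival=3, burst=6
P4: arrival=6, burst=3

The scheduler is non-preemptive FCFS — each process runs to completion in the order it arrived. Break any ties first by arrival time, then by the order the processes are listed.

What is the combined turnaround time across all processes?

Schedule: | P0 0-5 | P1 5-14 | P2 14-16 | P3 16-22 | P4 22-25 |
Completion: P0=5  P1=14  P2=16  P3=22  P4=25
Turnaround (C−A): P0=5  P1=14  P2=14  P3=19  P4=19
Turnaround = completion − arrival: P0=5, P1=14, P2=14, P3=19, P4=19
Total turnaround = 5 + 14 + 14 + 19 + 19 = 71

71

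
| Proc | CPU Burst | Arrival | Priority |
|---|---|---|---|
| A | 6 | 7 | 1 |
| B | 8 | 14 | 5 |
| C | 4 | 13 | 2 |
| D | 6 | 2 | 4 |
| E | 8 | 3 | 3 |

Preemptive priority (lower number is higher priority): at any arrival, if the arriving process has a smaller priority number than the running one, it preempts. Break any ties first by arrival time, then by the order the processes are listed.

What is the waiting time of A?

Timeline: | idle 0-2 | D 2-3 | E 3-7 | A 7-13 | C 13-17 | E 17-21 | D 21-26 | B 26-34 |
Completion: A=13  B=34  C=17  D=26  E=21
Turnaround (C−A): A=6  B=20  C=4  D=24  E=18
Waiting(A) = turnaround − burst = 6 − 6 = 0

0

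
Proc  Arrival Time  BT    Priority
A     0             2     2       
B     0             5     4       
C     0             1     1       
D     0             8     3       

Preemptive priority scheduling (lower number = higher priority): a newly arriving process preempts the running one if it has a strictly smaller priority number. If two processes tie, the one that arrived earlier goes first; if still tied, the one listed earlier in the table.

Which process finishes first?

Gantt: | C 0-1 | A 1-3 | D 3-11 | B 11-16 |
Completion: A=3  B=16  C=1  D=11
Turnaround (C−A): A=3  B=16  C=1  D=11
Finish order: C → A → D → B

C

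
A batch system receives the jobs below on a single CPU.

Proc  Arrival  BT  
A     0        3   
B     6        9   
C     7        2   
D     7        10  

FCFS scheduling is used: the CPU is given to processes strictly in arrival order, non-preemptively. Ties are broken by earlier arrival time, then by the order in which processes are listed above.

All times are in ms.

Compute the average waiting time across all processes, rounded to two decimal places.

4.50

Timeline: | A 0-3 | idle 3-6 | B 6-15 | C 15-17 | D 17-27 |
Completion: A=3  B=15  C=17  D=27
Waiting times: A=0, B=0, C=8, D=10
Average waiting = (0+0+8+10) / 4 = 18/4 = 4.50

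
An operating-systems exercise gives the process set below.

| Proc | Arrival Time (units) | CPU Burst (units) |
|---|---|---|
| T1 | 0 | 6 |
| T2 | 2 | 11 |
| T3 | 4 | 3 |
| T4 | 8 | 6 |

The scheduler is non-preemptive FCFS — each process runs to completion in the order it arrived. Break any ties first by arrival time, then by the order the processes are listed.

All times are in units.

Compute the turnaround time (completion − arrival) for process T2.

Gantt: | T1 0-6 | T2 6-17 | T3 17-20 | T4 20-26 |
Completion: T1=6  T2=17  T3=20  T4=26
Turnaround(T2) = completion − arrival = 17 − 2 = 15

15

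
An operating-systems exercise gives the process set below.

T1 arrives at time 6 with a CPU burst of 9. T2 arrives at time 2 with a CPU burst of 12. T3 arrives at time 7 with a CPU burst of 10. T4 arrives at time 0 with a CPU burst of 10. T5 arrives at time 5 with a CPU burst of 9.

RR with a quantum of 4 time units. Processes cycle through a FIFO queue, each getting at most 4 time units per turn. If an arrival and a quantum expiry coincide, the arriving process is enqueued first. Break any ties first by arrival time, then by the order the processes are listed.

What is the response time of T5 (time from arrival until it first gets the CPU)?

7

Timeline: | T4 0-4 | T2 4-8 | T4 8-12 | T5 12-16 | T1 16-20 | T3 20-24 | T2 24-28 | T4 28-30 | T5 30-34 | T1 34-38 | T3 38-42 | T2 42-46 | T5 46-47 | T1 47-48 | T3 48-50 |
Completion: T1=48  T2=46  T3=50  T4=30  T5=47
Turnaround (C−A): T1=42  T2=44  T3=43  T4=30  T5=42
Response(T5) = first start − arrival = 12 − 5 = 7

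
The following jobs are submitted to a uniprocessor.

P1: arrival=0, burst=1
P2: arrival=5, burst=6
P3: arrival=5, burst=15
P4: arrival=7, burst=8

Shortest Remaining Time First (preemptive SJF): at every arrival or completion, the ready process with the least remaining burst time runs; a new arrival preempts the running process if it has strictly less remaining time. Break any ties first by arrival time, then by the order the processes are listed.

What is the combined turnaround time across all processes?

Schedule: | P1 0-1 | idle 1-5 | P2 5-11 | P4 11-19 | P3 19-34 |
Completion: P1=1  P2=11  P3=34  P4=19
Turnaround (C−A): P1=1  P2=6  P3=29  P4=12
Turnaround = completion − arrival: P1=1, P2=6, P3=29, P4=12
Total turnaround = 1 + 6 + 29 + 12 = 48

48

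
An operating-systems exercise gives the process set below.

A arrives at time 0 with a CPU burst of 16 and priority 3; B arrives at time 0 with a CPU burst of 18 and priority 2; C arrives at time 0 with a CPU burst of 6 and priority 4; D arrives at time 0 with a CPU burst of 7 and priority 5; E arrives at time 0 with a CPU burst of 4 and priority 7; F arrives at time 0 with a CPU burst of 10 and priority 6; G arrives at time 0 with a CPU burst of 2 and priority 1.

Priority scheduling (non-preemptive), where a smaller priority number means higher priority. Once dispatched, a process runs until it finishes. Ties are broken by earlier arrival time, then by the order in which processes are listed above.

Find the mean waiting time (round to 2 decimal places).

29.71

Schedule: | G 0-2 | B 2-20 | A 20-36 | C 36-42 | D 42-49 | F 49-59 | E 59-63 |
Completion: A=36  B=20  C=42  D=49  E=63  F=59  G=2
Turnaround (C−A): A=36  B=20  C=42  D=49  E=63  F=59  G=2
Waiting times: A=20, B=2, C=36, D=42, E=59, F=49, G=0
Average waiting = (20+2+36+42+59+49+0) / 7 = 208/7 = 29.71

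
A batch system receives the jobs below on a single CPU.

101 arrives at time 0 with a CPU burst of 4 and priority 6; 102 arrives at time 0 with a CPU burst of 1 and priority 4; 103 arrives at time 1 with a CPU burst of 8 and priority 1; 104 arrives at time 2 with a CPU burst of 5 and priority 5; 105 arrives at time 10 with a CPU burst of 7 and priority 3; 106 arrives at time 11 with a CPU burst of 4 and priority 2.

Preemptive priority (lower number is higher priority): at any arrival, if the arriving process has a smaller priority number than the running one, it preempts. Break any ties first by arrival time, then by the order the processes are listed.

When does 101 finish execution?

Schedule: | 102 0-1 | 103 1-9 | 104 9-10 | 105 10-11 | 106 11-15 | 105 15-21 | 104 21-25 | 101 25-29 |
Completion: 101=29  102=1  103=9  104=25  105=21  106=15

29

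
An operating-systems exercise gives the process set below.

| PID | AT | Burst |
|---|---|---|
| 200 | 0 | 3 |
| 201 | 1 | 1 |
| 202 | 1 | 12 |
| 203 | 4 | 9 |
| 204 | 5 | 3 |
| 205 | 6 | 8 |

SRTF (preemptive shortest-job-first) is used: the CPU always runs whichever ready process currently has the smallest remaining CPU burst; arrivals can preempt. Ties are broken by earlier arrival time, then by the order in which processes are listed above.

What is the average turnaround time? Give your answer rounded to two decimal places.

12.17

Schedule: | 200 0-1 | 201 1-2 | 200 2-4 | 203 4-5 | 204 5-8 | 203 8-16 | 205 16-24 | 202 24-36 |
Completion: 200=4  201=2  202=36  203=16  204=8  205=24
Turnaround times: 200=4, 201=1, 202=35, 203=12, 204=3, 205=18
Average turnaround = (4+1+35+12+3+18) / 6 = 73/6 = 12.17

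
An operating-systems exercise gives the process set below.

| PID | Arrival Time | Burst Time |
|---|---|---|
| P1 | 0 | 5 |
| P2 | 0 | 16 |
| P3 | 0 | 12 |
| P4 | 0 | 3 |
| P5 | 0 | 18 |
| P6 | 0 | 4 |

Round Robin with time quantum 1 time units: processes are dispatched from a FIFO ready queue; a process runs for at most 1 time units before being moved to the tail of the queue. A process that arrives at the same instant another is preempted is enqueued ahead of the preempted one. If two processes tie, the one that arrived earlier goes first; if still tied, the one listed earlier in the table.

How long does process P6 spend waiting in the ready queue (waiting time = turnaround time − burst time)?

Timeline: | P1 0-1 | P2 1-2 | P3 2-3 | P4 3-4 | P5 4-5 | P6 5-6 | P1 6-7 | P2 7-8 | P3 8-9 | P4 9-10 | P5 10-11 | P6 11-12 | P1 12-13 | P2 13-14 | P3 14-15 | P4 15-16 | P5 16-17 | P6 17-18 | P1 18-19 | P2 19-20 | P3 20-21 | P5 21-22 | P6 22-23 | P1 23-24 | P2 24-25 | P3 25-26 | P5 26-27 | P2 27-28 | P3 28-29 | P5 29-30 | P2 30-31 | P3 31-32 | P5 32-33 | P2 33-34 | P3 34-35 | P5 35-36 | P2 36-37 | P3 37-38 | P5 38-39 | P2 39-40 | P3 40-41 | P5 41-42 | P2 42-43 | P3 43-44 | P5 44-45 | P2 45-46 | P3 46-47 | P5 47-48 | P2 48-49 | P5 49-50 | P2 50-51 | P5 51-52 | P2 52-53 | P5 53-54 | P2 54-55 | P5 55-58 |
Completion: P1=24  P2=55  P3=47  P4=16  P5=58  P6=23
Turnaround (C−A): P1=24  P2=55  P3=47  P4=16  P5=58  P6=23
Waiting(P6) = turnaround − burst = 23 − 4 = 19

19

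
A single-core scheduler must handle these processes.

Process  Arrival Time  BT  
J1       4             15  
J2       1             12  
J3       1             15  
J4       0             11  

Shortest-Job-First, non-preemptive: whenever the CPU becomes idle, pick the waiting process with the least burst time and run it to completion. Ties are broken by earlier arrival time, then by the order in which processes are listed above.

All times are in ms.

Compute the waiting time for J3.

Schedule: | J4 0-11 | J2 11-23 | J3 23-38 | J1 38-53 |
Completion: J1=53  J2=23  J3=38  J4=11
Turnaround (C−A): J1=49  J2=22  J3=37  J4=11
Waiting(J3) = turnaround − burst = 37 − 15 = 22

22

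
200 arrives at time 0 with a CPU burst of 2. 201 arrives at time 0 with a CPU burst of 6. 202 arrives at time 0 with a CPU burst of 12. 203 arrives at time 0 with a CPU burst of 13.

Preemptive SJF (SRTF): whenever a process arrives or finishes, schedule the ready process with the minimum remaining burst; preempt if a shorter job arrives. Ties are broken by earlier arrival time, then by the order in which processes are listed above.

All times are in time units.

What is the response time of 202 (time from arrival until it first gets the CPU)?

8

Timeline: | 200 0-2 | 201 2-8 | 202 8-20 | 203 20-33 |
Completion: 200=2  201=8  202=20  203=33
Response(202) = first start − arrival = 8 − 0 = 8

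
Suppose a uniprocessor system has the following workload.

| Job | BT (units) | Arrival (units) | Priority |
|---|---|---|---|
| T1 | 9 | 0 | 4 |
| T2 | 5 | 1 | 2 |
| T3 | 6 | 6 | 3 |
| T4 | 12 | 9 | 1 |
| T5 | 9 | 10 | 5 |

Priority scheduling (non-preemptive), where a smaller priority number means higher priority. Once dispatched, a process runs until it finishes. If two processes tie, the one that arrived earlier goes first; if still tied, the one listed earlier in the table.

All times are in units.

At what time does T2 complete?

26

Gantt: | T1 0-9 | T4 9-21 | T2 21-26 | T3 26-32 | T5 32-41 |
Completion: T1=9  T2=26  T3=32  T4=21  T5=41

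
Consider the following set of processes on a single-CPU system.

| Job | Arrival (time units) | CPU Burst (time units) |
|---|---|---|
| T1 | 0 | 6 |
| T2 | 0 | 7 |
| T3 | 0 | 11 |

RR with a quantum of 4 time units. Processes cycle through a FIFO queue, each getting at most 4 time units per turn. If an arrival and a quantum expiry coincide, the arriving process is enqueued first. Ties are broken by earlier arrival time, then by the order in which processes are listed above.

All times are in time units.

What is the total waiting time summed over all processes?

31

Timeline: | T1 0-4 | T2 4-8 | T3 8-12 | T1 12-14 | T2 14-17 | T3 17-24 |
Completion: T1=14  T2=17  T3=24
Waiting = turnaround − burst: T1=8, T2=10, T3=13
Total waiting = 8 + 10 + 13 = 31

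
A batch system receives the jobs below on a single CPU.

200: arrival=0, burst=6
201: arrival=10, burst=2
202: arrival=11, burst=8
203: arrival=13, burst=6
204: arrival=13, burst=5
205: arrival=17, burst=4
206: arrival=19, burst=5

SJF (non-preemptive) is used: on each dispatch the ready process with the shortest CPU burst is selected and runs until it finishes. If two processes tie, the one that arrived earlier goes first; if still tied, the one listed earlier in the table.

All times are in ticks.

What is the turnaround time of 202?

Schedule: | 200 0-6 | idle 6-10 | 201 10-12 | 202 12-20 | 205 20-24 | 204 24-29 | 206 29-34 | 203 34-40 |
Completion: 200=6  201=12  202=20  203=40  204=29  205=24  206=34
Turnaround(202) = completion − arrival = 20 − 11 = 9

9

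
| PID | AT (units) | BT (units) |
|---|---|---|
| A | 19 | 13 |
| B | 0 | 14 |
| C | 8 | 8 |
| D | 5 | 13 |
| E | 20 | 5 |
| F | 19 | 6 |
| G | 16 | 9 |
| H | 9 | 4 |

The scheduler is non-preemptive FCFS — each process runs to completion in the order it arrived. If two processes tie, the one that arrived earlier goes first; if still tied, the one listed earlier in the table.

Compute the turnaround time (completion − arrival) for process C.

Timeline: | B 0-14 | D 14-27 | C 27-35 | H 35-39 | G 39-48 | A 48-61 | F 61-67 | E 67-72 |
Completion: A=61  B=14  C=35  D=27  E=72  F=67  G=48  H=39
Turnaround (C−A): A=42  B=14  C=27  D=22  E=52  F=48  G=32  H=30
Turnaround(C) = completion − arrival = 35 − 8 = 27

27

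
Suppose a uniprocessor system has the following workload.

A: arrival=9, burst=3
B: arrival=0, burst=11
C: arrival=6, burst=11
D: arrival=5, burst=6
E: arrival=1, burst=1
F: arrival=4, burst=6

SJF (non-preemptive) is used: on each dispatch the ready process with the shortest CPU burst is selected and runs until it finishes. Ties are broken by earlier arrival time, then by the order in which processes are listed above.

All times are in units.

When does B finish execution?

11

Gantt: | B 0-11 | E 11-12 | A 12-15 | F 15-21 | D 21-27 | C 27-38 |
Completion: A=15  B=11  C=38  D=27  E=12  F=21
Turnaround (C−A): A=6  B=11  C=32  D=22  E=11  F=17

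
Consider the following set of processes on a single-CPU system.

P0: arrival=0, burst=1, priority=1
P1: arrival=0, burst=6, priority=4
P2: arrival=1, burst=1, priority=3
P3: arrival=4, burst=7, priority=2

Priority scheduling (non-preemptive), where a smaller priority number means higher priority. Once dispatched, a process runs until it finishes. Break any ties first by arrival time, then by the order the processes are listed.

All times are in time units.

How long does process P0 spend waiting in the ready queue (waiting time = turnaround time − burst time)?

Gantt: | P0 0-1 | P2 1-2 | P1 2-8 | P3 8-15 |
Completion: P0=1  P1=8  P2=2  P3=15
Turnaround (C−A): P0=1  P1=8  P2=1  P3=11
Waiting(P0) = turnaround − burst = 1 − 1 = 0

0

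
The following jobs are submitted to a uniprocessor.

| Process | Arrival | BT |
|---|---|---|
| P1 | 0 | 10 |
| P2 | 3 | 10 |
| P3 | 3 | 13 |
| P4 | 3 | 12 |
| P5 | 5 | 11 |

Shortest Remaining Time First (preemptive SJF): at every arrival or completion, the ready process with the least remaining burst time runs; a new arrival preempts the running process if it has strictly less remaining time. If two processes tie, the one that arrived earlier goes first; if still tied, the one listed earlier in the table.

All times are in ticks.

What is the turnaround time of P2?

17

Schedule: | P1 0-10 | P2 10-20 | P5 20-31 | P4 31-43 | P3 43-56 |
Completion: P1=10  P2=20  P3=56  P4=43  P5=31
Turnaround (C−A): P1=10  P2=17  P3=53  P4=40  P5=26
Turnaround(P2) = completion − arrival = 20 − 3 = 17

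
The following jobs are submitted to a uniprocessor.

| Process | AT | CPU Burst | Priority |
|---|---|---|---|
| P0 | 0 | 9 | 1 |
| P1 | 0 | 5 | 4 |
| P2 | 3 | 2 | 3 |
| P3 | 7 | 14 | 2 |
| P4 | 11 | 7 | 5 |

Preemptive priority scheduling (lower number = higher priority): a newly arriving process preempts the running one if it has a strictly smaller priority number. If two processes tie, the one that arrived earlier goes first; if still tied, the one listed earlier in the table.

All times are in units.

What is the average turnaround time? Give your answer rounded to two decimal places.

Gantt: | P0 0-9 | P3 9-23 | P2 23-25 | P1 25-30 | P4 30-37 |
Completion: P0=9  P1=30  P2=25  P3=23  P4=37
Turnaround times: P0=9, P1=30, P2=22, P3=16, P4=26
Average turnaround = (9+30+22+16+26) / 5 = 103/5 = 20.60

20.60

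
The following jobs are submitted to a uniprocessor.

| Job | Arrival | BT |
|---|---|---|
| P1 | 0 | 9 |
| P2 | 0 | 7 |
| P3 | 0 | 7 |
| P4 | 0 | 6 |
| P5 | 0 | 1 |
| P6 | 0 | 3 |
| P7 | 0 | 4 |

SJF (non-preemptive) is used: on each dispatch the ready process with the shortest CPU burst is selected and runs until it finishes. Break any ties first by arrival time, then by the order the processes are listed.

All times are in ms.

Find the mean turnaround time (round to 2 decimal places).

Gantt: | P5 0-1 | P6 1-4 | P7 4-8 | P4 8-14 | P2 14-21 | P3 21-28 | P1 28-37 |
Completion: P1=37  P2=21  P3=28  P4=14  P5=1  P6=4  P7=8
Turnaround times: P1=37, P2=21, P3=28, P4=14, P5=1, P6=4, P7=8
Average turnaround = (37+21+28+14+1+4+8) / 7 = 113/7 = 16.14

16.14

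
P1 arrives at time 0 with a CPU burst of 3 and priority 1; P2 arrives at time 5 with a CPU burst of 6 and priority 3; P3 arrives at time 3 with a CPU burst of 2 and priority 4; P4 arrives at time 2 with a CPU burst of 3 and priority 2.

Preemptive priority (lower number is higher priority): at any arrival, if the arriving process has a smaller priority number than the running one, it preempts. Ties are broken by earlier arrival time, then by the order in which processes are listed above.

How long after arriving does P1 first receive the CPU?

0

Timeline: | P1 0-3 | P4 3-6 | P2 6-12 | P3 12-14 |
Completion: P1=3  P2=12  P3=14  P4=6
Response(P1) = first start − arrival = 0 − 0 = 0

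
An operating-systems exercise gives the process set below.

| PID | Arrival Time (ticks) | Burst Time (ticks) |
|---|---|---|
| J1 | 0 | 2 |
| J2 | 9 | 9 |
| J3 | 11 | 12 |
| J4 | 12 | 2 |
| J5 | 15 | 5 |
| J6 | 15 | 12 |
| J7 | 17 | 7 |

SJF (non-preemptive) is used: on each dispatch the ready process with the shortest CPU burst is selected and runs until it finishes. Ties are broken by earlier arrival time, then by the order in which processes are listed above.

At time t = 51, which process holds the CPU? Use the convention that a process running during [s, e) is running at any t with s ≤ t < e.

Timeline: | J1 0-2 | idle 2-9 | J2 9-18 | J4 18-20 | J5 20-25 | J7 25-32 | J3 32-44 | J6 44-56 |
Completion: J1=2  J2=18  J3=44  J4=20  J5=25  J6=56  J7=32

J6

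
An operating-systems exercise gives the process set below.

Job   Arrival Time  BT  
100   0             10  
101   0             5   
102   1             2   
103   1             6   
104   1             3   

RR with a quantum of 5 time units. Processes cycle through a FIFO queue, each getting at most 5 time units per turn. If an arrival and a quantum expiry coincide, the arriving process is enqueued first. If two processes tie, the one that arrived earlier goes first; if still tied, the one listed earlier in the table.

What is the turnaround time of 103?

Gantt: | 100 0-5 | 101 5-10 | 102 10-12 | 103 12-17 | 104 17-20 | 100 20-25 | 103 25-26 |
Completion: 100=25  101=10  102=12  103=26  104=20
Turnaround (C−A): 100=25  101=10  102=11  103=25  104=19
Turnaround(103) = completion − arrival = 26 − 1 = 25

25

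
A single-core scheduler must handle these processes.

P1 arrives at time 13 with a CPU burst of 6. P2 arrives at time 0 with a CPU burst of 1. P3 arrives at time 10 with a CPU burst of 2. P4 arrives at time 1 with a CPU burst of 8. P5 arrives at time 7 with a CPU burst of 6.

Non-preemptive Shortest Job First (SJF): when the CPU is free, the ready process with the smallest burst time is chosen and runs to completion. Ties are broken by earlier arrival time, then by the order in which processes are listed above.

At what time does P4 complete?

9

Timeline: | P2 0-1 | P4 1-9 | P5 9-15 | P3 15-17 | P1 17-23 |
Completion: P1=23  P2=1  P3=17  P4=9  P5=15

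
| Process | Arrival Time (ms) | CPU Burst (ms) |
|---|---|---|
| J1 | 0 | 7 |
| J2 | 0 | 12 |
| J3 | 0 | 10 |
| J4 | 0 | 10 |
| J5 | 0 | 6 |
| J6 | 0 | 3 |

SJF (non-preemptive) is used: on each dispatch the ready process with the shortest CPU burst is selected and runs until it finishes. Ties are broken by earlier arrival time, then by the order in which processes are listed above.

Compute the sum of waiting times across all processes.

90

Timeline: | J6 0-3 | J5 3-9 | J1 9-16 | J3 16-26 | J4 26-36 | J2 36-48 |
Completion: J1=16  J2=48  J3=26  J4=36  J5=9  J6=3
Turnaround (C−A): J1=16  J2=48  J3=26  J4=36  J5=9  J6=3
Waiting = turnaround − burst: J1=9, J2=36, J3=16, J4=26, J5=3, J6=0
Total waiting = 9 + 36 + 16 + 26 + 3 + 0 = 90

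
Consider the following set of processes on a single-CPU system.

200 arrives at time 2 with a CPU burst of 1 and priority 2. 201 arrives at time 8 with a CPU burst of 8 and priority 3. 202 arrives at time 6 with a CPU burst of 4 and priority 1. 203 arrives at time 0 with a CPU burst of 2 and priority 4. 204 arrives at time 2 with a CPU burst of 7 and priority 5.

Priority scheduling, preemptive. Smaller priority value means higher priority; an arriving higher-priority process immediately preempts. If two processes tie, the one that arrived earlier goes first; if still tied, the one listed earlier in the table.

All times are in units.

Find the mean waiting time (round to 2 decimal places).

3.00

Timeline: | 203 0-2 | 200 2-3 | 204 3-6 | 202 6-10 | 201 10-18 | 204 18-22 |
Completion: 200=3  201=18  202=10  203=2  204=22
Waiting times: 200=0, 201=2, 202=0, 203=0, 204=13
Average waiting = (0+2+0+0+13) / 5 = 15/5 = 3.00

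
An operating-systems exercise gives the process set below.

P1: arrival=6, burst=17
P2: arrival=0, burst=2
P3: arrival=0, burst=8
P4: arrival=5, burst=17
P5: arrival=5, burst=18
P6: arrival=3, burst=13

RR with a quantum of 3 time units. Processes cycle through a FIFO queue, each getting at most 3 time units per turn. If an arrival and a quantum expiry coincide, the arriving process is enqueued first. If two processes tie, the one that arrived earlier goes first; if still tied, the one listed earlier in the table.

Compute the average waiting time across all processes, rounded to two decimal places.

Gantt: | P2 0-2 | P3 2-5 | P6 5-8 | P4 8-11 | P5 11-14 | P3 14-17 | P1 17-20 | P6 20-23 | P4 23-26 | P5 26-29 | P3 29-31 | P1 31-34 | P6 34-37 | P4 37-40 | P5 40-43 | P1 43-46 | P6 46-49 | P4 49-52 | P5 52-55 | P1 55-58 | P6 58-59 | P4 59-62 | P5 62-65 | P1 65-68 | P4 68-70 | P5 70-73 | P1 73-75 |
Completion: P1=75  P2=2  P3=31  P4=70  P5=73  P6=59
Turnaround (C−A): P1=69  P2=2  P3=31  P4=65  P5=68  P6=56
Waiting times: P1=52, P2=0, P3=23, P4=48, P5=50, P6=43
Average waiting = (52+0+23+48+50+43) / 6 = 216/6 = 36.00

36.00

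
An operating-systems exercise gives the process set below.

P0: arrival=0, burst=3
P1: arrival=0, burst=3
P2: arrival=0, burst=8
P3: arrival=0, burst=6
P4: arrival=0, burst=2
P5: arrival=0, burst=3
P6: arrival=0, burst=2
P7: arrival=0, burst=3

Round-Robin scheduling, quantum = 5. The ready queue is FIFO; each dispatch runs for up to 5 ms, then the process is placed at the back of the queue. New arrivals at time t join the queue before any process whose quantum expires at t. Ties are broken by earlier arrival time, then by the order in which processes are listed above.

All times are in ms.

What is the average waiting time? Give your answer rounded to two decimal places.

Schedule: | P0 0-3 | P1 3-6 | P2 6-11 | P3 11-16 | P4 16-18 | P5 18-21 | P6 21-23 | P7 23-26 | P2 26-29 | P3 29-30 |
Completion: P0=3  P1=6  P2=29  P3=30  P4=18  P5=21  P6=23  P7=26
Turnaround (C−A): P0=3  P1=6  P2=29  P3=30  P4=18  P5=21  P6=23  P7=26
Waiting times: P0=0, P1=3, P2=21, P3=24, P4=16, P5=18, P6=21, P7=23
Average waiting = (0+3+21+24+16+18+21+23) / 8 = 126/8 = 15.75

15.75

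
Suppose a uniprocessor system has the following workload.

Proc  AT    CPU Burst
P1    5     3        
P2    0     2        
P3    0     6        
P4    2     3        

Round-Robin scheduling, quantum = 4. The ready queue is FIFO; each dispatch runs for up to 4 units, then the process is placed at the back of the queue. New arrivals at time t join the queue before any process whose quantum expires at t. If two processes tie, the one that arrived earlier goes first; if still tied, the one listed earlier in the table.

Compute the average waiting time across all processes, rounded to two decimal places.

Gantt: | P2 0-2 | P3 2-6 | P4 6-9 | P1 9-12 | P3 12-14 |
Completion: P1=12  P2=2  P3=14  P4=9
Waiting times: P1=4, P2=0, P3=8, P4=4
Average waiting = (4+0+8+4) / 4 = 16/4 = 4.00

4.00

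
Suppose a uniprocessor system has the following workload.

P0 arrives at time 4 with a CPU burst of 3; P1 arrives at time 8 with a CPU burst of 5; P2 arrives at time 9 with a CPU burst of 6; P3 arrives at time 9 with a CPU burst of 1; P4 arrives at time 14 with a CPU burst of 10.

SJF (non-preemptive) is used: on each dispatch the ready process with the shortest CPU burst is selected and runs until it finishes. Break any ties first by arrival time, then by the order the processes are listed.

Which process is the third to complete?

Schedule: | idle 0-4 | P0 4-7 | idle 7-8 | P1 8-13 | P3 13-14 | P2 14-20 | P4 20-30 |
Completion: P0=7  P1=13  P2=20  P3=14  P4=30
Finish order: P0 → P1 → P3 → P2 → P4

P3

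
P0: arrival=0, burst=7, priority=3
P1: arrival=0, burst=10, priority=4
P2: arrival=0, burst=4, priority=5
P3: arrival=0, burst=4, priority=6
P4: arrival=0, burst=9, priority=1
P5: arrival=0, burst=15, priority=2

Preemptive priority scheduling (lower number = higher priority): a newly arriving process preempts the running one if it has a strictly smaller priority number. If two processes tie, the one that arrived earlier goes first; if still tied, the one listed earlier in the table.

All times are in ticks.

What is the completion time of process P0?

Gantt: | P4 0-9 | P5 9-24 | P0 24-31 | P1 31-41 | P2 41-45 | P3 45-49 |
Completion: P0=31  P1=41  P2=45  P3=49  P4=9  P5=24

31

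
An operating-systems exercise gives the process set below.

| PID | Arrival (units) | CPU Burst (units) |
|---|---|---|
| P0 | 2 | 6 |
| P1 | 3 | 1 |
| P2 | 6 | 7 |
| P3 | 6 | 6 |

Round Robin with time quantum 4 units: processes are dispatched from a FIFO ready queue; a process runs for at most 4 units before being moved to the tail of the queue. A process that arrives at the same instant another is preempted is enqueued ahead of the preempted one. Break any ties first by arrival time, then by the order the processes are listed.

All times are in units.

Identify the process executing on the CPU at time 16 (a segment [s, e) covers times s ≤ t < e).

Schedule: | idle 0-2 | P0 2-6 | P1 6-7 | P2 7-11 | P3 11-15 | P0 15-17 | P2 17-20 | P3 20-22 |
Completion: P0=17  P1=7  P2=20  P3=22

P0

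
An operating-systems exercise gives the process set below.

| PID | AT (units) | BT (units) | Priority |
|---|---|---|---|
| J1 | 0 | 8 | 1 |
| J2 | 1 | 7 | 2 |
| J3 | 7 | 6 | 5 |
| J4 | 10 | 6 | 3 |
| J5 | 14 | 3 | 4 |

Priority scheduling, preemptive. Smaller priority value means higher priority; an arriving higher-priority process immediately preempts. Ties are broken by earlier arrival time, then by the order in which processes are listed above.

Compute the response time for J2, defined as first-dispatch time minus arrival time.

7

Timeline: | J1 0-8 | J2 8-15 | J4 15-21 | J5 21-24 | J3 24-30 |
Completion: J1=8  J2=15  J3=30  J4=21  J5=24
Turnaround (C−A): J1=8  J2=14  J3=23  J4=11  J5=10
Response(J2) = first start − arrival = 8 − 1 = 7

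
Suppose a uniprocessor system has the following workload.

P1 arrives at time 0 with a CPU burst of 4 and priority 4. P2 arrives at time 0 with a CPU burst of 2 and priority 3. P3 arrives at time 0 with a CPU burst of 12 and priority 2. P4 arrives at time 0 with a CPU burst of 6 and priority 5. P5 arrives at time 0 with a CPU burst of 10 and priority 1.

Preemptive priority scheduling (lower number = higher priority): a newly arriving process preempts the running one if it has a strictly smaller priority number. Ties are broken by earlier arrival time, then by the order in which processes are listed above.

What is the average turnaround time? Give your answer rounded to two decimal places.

Gantt: | P5 0-10 | P3 10-22 | P2 22-24 | P1 24-28 | P4 28-34 |
Completion: P1=28  P2=24  P3=22  P4=34  P5=10
Turnaround times: P1=28, P2=24, P3=22, P4=34, P5=10
Average turnaround = (28+24+22+34+10) / 5 = 118/5 = 23.60

23.60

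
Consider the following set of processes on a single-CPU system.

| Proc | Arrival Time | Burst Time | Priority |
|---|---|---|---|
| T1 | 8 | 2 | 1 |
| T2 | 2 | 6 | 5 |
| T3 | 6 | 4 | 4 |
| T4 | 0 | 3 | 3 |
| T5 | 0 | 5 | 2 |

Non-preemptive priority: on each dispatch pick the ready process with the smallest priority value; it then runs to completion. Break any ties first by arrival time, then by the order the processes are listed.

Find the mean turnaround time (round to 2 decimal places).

8.20

Schedule: | T5 0-5 | T4 5-8 | T1 8-10 | T3 10-14 | T2 14-20 |
Completion: T1=10  T2=20  T3=14  T4=8  T5=5
Turnaround times: T1=2, T2=18, T3=8, T4=8, T5=5
Average turnaround = (2+18+8+8+5) / 5 = 41/5 = 8.20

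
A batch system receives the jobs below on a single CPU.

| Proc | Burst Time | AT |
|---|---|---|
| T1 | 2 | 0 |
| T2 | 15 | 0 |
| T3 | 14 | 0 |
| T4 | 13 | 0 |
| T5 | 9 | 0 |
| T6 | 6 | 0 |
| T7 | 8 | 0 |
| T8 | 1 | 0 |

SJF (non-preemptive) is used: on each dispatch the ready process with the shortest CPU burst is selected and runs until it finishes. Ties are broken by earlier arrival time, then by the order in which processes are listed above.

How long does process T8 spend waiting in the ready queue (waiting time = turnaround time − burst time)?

Timeline: | T8 0-1 | T1 1-3 | T6 3-9 | T7 9-17 | T5 17-26 | T4 26-39 | T3 39-53 | T2 53-68 |
Completion: T1=3  T2=68  T3=53  T4=39  T5=26  T6=9  T7=17  T8=1
Turnaround (C−A): T1=3  T2=68  T3=53  T4=39  T5=26  T6=9  T7=17  T8=1
Waiting(T8) = turnaround − burst = 1 − 1 = 0

0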